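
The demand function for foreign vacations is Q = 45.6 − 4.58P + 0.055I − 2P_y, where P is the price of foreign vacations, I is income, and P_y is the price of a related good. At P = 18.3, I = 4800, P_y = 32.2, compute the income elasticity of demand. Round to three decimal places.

At the given point, Q = 45.6 − 4.58(18.3) + 0.055(4800) − 2(32.2) = 45.6 − 83.814 + 264 − 64.4 = 161.386.
∂Q/∂I = +0.055, so E_I = 0.055·(4800/161.386) ≈ 1.636.
E_I > 1: normal good (luxury).

1.636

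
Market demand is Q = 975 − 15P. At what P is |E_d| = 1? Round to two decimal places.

For linear demand Q = a − bP, E = −bP/(a − bP). |E| = 1 ⇒ bP = a − bP ⇒ P = a/(2b).
P = 975/(2·15) = 32.50.

32.50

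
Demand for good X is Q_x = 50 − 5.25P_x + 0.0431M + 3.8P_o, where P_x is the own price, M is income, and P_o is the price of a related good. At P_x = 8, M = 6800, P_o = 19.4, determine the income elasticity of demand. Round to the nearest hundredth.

At the given point, Q_x = 50 − 5.25(8) + 0.0431(6800) + 3.8(19.4) = 50 − 42 + 293.08 + 73.72 = 374.8.
∂Q_x/∂M = +0.0431, so E_I = 0.0431·(6800/374.8) ≈ 0.78.
E_I ∈ (0,1): normal good (necessity).

0.78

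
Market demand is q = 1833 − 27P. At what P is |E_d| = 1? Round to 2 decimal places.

For linear demand q = a − bP, E = −bP/(a − bP). |E| = 1 ⇒ bP = a − bP ⇒ P = a/(2b).
P = 1833/(2·27) ≈ 33.94.

33.94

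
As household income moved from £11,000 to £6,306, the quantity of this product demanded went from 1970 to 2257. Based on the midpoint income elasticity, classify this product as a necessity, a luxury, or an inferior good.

inferior

%ΔQ = (2257 − 1970)/[(1970+2257)/2] = 287/2113.5 ≈ 0.1358.
%ΔI = (6,306 − 11,000)/[(11,000+6,306)/2] = -4694/8653 ≈ -0.5425.
E_I = %ΔQ/%ΔI ≈ -0.250.
E_I < 0: inferior good.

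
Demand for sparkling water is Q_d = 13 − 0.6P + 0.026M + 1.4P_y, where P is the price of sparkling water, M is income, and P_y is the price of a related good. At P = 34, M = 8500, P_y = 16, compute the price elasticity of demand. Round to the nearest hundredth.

-0.09

Evaluating quantity at (P, M, P_y) gives Q_d = 13 − 0.6(34) + 0.026(8500) + 1.4(16) = 13 − 20.4 + 221 + 22.4 = 236.
∂Q_d/∂P = −0.6, so E_p = (−0.6)·(34/236) ≈ -0.09.
|E_p| < 1: demand is inelastic.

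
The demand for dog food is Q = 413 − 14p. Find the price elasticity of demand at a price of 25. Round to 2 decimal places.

-5.56

At p = 25, Q = 63.
dQ/dp = −14.
Point elasticity E = (dQ/dp)·(p/Q) = -14 × 25/63 ≈ -5.56.
|E| > 1, so demand is elastic at this price.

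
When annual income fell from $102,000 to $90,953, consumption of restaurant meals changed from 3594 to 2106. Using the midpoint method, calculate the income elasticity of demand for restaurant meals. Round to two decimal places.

4.56

%ΔQ = (2106 − 3594)/[(3594+2106)/2] = -1488/2850 ≈ -0.5221.
%ΔM = (90,953 − 102,000)/[(102,000+90,953)/2] = -11047/96476.5 ≈ -0.1145.
E_I = %ΔQ/%ΔM ≈ 4.56.
E_I > 1: normal good (luxury).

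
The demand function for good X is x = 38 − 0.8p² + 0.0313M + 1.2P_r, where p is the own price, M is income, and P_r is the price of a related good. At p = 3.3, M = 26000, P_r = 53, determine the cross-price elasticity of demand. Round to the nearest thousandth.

0.070

Evaluating quantity at (p, M, P_r) gives x = 38 − 0.8(3.3)² + 0.0313(26000) + 1.2(53) = 38 − 8.712 + 813.8 + 63.6 = 906.688.
∂x/∂P_r = +1.2, so E_xy = 1.2·(53/906.688) ≈ 0.070.
E_xy > 0: the goods are substitutes.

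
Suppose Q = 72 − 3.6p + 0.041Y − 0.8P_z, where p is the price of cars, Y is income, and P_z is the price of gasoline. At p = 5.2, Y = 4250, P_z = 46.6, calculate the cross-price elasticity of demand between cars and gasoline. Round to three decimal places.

-0.196

Evaluating quantity at (p, Y, P_z) gives Q = 72 − 3.6(5.2) + 0.041(4250) − 0.8(46.6) = 72 − 18.72 + 174.25 − 37.28 = 190.25.
∂Q/∂P_z = −0.8, so E_xy = -0.8·(46.6/190.25) ≈ -0.196.
E_xy < 0: the goods are complements.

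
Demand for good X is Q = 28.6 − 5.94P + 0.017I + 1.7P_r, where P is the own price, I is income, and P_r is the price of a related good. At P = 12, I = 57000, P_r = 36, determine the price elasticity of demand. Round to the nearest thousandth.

Evaluating quantity at (P, I, P_r) gives Q = 28.6 − 5.94(12) + 0.017(57000) + 1.7(36) = 28.6 − 71.28 + 969 + 61.2 = 987.52.
∂Q/∂P = −5.94, so E_p = (−5.94)·(12/987.52) ≈ -0.072.
|E_p| < 1: demand is inelastic.

-0.072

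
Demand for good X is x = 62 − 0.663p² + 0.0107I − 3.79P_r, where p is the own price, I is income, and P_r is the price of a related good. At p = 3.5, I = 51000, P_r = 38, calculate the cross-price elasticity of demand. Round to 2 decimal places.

-0.32

Evaluating quantity at (p, I, P_r) gives x = 62 − 0.663(3.5)² + 0.0107(51000) − 3.79(38) = 62 − 8.1218 + 545.7 − 144.02 = 455.5583.
∂x/∂P_r = −3.79, so E_xy = -3.79·(38/455.5583) ≈ -0.32.
E_xy < 0: the goods are complements.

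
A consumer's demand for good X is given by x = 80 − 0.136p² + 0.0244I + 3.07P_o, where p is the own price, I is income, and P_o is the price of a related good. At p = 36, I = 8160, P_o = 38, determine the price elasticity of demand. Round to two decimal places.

x = 80 − 0.136(36)² + 0.0244(8160) + 3.07(38) = 80 − 176.256 + 199.104 + 116.66 = 219.508.
∂x/∂p = −2·0.136·p = -9.792, so E_p = -9.792·(36/219.508) ≈ -1.61.
|E_p| > 1: demand is elastic.

-1.61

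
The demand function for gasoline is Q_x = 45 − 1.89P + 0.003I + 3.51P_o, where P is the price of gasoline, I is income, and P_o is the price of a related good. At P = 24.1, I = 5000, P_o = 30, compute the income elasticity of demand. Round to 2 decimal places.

First evaluate Q_x: 45 − 1.89(24.1) + 0.003(5000) + 3.51(30) = 45 − 45.549 + 15 + 105.3 = 119.751.
∂Q_x/∂I = +0.003, so E_I = 0.003·(5000/119.751) ≈ 0.13.
E_I ∈ (0,1): normal good (necessity).

0.13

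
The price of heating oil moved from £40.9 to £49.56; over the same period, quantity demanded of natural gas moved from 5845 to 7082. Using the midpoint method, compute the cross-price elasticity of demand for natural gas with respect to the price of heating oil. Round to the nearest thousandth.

1.000

%ΔQ_x = (7082 − 5845)/[(5845+7082)/2] = 1237/6463.5 ≈ 0.1914.
%ΔP_y = (49.56 − 40.9)/[(40.9+49.56)/2] ≈ 0.1915.
E_xy = 0.1914/0.1915 ≈ 1.000.
E_xy > 0, so natural gas and heating oil are substitutes.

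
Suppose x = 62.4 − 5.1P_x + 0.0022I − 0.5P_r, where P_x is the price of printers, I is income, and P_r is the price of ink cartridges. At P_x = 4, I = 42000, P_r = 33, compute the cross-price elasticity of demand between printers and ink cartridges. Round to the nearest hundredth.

At the given point, x = 62.4 − 5.1(4) + 0.0022(42000) − 0.5(33) = 62.4 − 20.4 + 92.4 − 16.5 = 117.9.
∂x/∂P_r = −0.5, so E_xy = -0.5·(33/117.9) ≈ -0.14.
E_xy < 0: the goods are complements.

-0.14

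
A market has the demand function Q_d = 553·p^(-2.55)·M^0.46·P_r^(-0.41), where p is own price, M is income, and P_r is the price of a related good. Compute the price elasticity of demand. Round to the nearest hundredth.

-2.55

For a Cobb–Douglas (constant-elasticity) form Q_d = A·p^α·…, the elasticity with respect to p equals the exponent α at every point.
Here the exponent on p is -2.55, so the price elasticity of demand is -2.55.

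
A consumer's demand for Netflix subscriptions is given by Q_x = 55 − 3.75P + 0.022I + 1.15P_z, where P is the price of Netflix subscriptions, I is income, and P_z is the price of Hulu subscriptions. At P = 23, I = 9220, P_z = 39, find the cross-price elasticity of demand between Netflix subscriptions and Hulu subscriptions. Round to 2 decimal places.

0.21

Evaluating quantity at (P, I, P_z) gives Q_x = 55 − 3.75(23) + 0.022(9220) + 1.15(39) = 55 − 86.25 + 202.84 + 44.85 = 216.44.
∂Q_x/∂P_z = +1.15, so E_xy = 1.15·(39/216.44) ≈ 0.21.
E_xy > 0: the goods are substitutes.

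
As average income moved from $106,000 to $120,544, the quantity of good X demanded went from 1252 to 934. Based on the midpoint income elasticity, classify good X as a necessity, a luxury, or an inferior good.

%ΔQ = (934 − 1252)/[(1252+934)/2] = -318/1093 ≈ -0.2909.
%ΔM = (120,544 − 106,000)/[(106,000+120,544)/2] = 14544/113272 ≈ 0.1284.
E_I = %ΔQ/%ΔM ≈ -2.266.
E_I < 0: inferior good.

inferior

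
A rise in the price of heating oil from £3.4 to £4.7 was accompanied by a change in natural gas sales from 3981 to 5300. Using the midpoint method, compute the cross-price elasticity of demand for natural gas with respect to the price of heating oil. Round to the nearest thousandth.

%ΔQ_x = (5300 − 3981)/[(3981+5300)/2] = 1319/4640.5 ≈ 0.2842.
%ΔP_y = (4.7 − 3.4)/[(3.4+4.7)/2] ≈ 0.3210.
E_xy = 0.2842/0.3210 ≈ 0.886.
E_xy > 0, so natural gas and heating oil are substitutes.

0.886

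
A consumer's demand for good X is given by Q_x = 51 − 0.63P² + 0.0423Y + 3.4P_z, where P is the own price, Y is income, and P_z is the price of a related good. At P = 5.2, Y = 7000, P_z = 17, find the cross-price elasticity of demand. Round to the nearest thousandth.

0.149

First evaluate Q_x: 51 − 0.63(5.2)² + 0.0423(7000) + 3.4(17) = 51 − 17.0352 + 296.1 + 57.8 = 387.8648.
∂Q_x/∂P_z = +3.4, so E_xy = 3.4·(17/387.8648) ≈ 0.149.
E_xy > 0: the goods are substitutes.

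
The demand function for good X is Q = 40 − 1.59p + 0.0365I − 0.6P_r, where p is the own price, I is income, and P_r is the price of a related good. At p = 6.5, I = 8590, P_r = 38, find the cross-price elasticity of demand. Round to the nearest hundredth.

Substituting, Q = 40 − 1.59(6.5) + 0.0365(8590) − 0.6(38) = 40 − 10.335 + 313.535 − 22.8 = 320.4.
∂Q/∂P_r = −0.6, so E_xy = -0.6·(38/320.4) ≈ -0.07.
E_xy < 0: the goods are complements.

-0.07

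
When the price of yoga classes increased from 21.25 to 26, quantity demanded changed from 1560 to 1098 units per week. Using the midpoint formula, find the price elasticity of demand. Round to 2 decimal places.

-1.73

%Δq = (1098 − 1560)/[(1560 + 1098)/2] = -462/1329 ≈ -0.3476.
%Δp = (26 − 21.25)/[(21.25 + 26)/2] = 4.75/23.625 ≈ 0.2011.
Arc elasticity E = %Δq/%Δp ≈ -0.3476/0.2011 ≈ -1.73.
|E| > 1: demand is elastic over this range.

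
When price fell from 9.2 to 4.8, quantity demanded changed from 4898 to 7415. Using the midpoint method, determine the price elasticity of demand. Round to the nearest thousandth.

-0.650

%ΔQ = (7415 − 4898)/[(4898 + 7415)/2] = 2517/6156.5 ≈ 0.4088.
%Δp = (4.8 − 9.2)/[(9.2 + 4.8)/2] = -4.4/7 ≈ -0.6286.
Arc elasticity E = %ΔQ/%Δp ≈ 0.4088/-0.6286 ≈ -0.650.
|E| < 1: demand is inelastic over this range.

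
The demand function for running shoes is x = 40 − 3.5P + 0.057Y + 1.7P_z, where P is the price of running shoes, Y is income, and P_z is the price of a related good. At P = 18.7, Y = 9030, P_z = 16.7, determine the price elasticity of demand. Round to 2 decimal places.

-0.13

First evaluate x: 40 − 3.5(18.7) + 0.057(9030) + 1.7(16.7) = 40 − 65.45 + 514.71 + 28.39 = 517.65.
∂x/∂P = −3.5, so E_p = (−3.5)·(18.7/517.65) ≈ -0.13.
|E_p| < 1: demand is inelastic.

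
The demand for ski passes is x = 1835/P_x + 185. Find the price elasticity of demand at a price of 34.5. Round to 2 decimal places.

-0.22

At P_x = 34.5, x = 238.1884.
dx/dP_x = −1835/P_x² = −1.5417.
Point elasticity E = (dx/dP_x)·(P_x/x) = -1.5417 × 34.5/238.1884 ≈ -0.22.
|E| < 1, so demand is inelastic at this price.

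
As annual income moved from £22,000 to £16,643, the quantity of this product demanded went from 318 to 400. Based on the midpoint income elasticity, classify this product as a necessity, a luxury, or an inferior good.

inferior

%ΔQ = (400 − 318)/[(318+400)/2] = 82/359 ≈ 0.2284.
%ΔY = (16,643 − 22,000)/[(22,000+16,643)/2] = -5357/19321.5 ≈ -0.2773.
E_I = %ΔQ/%ΔY ≈ -0.824.
E_I < 0: inferior good.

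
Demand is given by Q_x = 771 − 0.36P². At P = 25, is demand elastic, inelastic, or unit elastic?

At P = 25, Q_x = 546.
dQ_x/dP = −2·0.36·P = −18.
Point elasticity E = (dQ_x/dP)·(P/Q_x) = -18 × 25/546 ≈ -0.824.
|E| ≈ 0.824 < 1, so demand is inelastic.

inelastic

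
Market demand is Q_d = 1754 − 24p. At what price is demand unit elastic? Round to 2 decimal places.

36.54

For linear demand Q_d = a − bp, E = −bp/(a − bp). |E| = 1 ⇒ bp = a − bp ⇒ p = a/(2b).
p = 1754/(2·24) ≈ 36.54.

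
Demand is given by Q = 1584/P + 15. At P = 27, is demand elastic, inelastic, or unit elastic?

At P = 27, Q = 73.6667.
dQ/dP = −1584/P² = −2.1728.
Point elasticity E = (dQ/dP)·(P/Q) = -2.1728 × 27/73.6667 ≈ -0.796.
|E| ≈ 0.796 < 1, so demand is inelastic.

inelastic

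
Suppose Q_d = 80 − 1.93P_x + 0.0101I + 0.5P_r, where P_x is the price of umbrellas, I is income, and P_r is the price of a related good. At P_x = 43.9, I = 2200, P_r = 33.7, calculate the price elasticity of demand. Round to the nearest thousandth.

Substituting, Q_d = 80 − 1.93(43.9) + 0.0101(2200) + 0.5(33.7) = 80 − 84.727 + 22.22 + 16.85 = 34.343.
∂Q_d/∂P_x = −1.93, so E_p = (−1.93)·(43.9/34.343) ≈ -2.467.
|E_p| > 1: demand is elastic.

-2.467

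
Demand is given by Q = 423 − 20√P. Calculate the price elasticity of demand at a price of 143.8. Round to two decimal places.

-0.65

At P = 143.8, Q = 183.1667.
dQ/dP = −20/(2√P) = −20/(2·11.9917).
Point elasticity E = (dQ/dP)·(P/Q) = -0.8339 × 143.8/183.1667 ≈ -0.65.
|E| < 1, so demand is inelastic at this price.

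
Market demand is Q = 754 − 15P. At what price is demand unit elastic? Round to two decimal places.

For linear demand Q = a − bP, E = −bP/(a − bP). |E| = 1 ⇒ bP = a − bP ⇒ P = a/(2b).
P = 754/(2·15) ≈ 25.13.

25.13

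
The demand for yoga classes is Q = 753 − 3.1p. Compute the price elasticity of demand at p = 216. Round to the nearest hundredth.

At p = 216, Q = 83.4.
dQ/dp = −3.1.
Point elasticity E = (dQ/dp)·(p/Q) = -3.1 × 216/83.4 ≈ -8.03.
|E| > 1, so demand is elastic at this price.

-8.03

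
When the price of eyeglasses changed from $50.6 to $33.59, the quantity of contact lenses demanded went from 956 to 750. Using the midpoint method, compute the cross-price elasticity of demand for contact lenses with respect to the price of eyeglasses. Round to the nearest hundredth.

%ΔQ_x = (750 − 956)/[(956+750)/2] = -206/853 ≈ -0.2415.
%ΔP_y = (33.59 − 50.6)/[(50.6+33.59)/2] ≈ -0.4041.
E_xy = -0.2415/-0.4041 ≈ 0.60.
E_xy > 0, so contact lenses and eyeglasses are substitutes.

0.60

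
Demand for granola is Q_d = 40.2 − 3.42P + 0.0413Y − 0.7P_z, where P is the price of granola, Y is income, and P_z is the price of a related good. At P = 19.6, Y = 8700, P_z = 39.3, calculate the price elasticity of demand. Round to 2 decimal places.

-0.22

First evaluate Q_d: 40.2 − 3.42(19.6) + 0.0413(8700) − 0.7(39.3) = 40.2 − 67.032 + 359.31 − 27.51 = 304.968.
∂Q_d/∂P = −3.42, so E_p = (−3.42)·(19.6/304.968) ≈ -0.22.
|E_p| < 1: demand is inelastic.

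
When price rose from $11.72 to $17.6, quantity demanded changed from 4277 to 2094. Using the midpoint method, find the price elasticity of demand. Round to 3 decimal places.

%Δq = (2094 − 4277)/[(4277 + 2094)/2] = -2183/3185.5 ≈ -0.6853.
%ΔP = (17.6 − 11.72)/[(11.72 + 17.6)/2] = 5.88/14.66 ≈ 0.4011.
Arc elasticity E = %Δq/%ΔP ≈ -0.6853/0.4011 ≈ -1.709.
|E| > 1: demand is elastic over this range.

-1.709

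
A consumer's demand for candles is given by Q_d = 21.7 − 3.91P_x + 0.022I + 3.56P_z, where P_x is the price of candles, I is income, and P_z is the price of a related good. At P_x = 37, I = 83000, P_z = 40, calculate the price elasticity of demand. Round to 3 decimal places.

-0.078

First evaluate Q_d: 21.7 − 3.91(37) + 0.022(83000) + 3.56(40) = 21.7 − 144.67 + 1826 + 142.4 = 1845.43.
∂Q_d/∂P_x = −3.91, so E_p = (−3.91)·(37/1845.43) ≈ -0.078.
|E_p| < 1: demand is inelastic.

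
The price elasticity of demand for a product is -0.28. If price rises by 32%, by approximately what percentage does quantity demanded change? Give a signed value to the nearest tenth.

%ΔQ ≈ E × %ΔP = (-0.28) × (32%) ≈ -9.0%.

-9.0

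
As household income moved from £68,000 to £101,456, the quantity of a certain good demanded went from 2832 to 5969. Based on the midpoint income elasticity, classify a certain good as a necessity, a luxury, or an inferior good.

%ΔQ = (5969 − 2832)/[(2832+5969)/2] = 3137/4400.5 ≈ 0.7129.
%ΔM = (101,456 − 68,000)/[(68,000+101,456)/2] = 33456/84728 ≈ 0.3949.
E_I = %ΔQ/%ΔM ≈ 1.805.
E_I > 1: normal good (luxury).

luxury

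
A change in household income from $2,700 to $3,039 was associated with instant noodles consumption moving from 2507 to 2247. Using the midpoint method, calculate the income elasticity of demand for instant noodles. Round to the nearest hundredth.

%ΔQ = (2247 − 2507)/[(2507+2247)/2] = -260/2377 ≈ -0.1094.
%ΔI = (3,039 − 2,700)/[(2,700+3,039)/2] = 339/2869.5 ≈ 0.1181.
E_I = %ΔQ/%ΔI ≈ -0.93.
E_I < 0: inferior good.

-0.93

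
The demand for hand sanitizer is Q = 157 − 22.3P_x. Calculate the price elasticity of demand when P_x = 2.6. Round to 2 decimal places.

-0.59

At P_x = 2.6, Q = 99.02.
dQ/dP_x = −22.3.
Point elasticity E = (dQ/dP_x)·(P_x/Q) = -22.3 × 2.6/99.02 ≈ -0.59.
|E| < 1, so demand is inelastic at this price.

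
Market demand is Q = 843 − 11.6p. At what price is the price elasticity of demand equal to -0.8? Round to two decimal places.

32.30

Set −bp/(a − bp) = −0.8 ⇒ bp = 0.8(a − bp) ⇒ bp(1+0.8) = 0.8·a.
p = 0.8·843/(11.6·1.8) ≈ 32.30.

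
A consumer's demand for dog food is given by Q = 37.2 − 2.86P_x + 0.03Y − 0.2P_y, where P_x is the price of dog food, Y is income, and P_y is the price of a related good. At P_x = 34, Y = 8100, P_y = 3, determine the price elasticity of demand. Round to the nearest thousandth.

-0.533

Substituting, Q = 37.2 − 2.86(34) + 0.03(8100) − 0.2(3) = 37.2 − 97.24 + 243 − 0.6 = 182.36.
∂Q/∂P_x = −2.86, so E_p = (−2.86)·(34/182.36) ≈ -0.533.
|E_p| < 1: demand is inelastic.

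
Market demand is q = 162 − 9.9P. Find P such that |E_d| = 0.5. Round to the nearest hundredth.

Set −bP/(a − bP) = −0.5 ⇒ bP = 0.5(a − bP) ⇒ bP(1+0.5) = 0.5·a.
P = 0.5·162/(9.9·1.5) ≈ 5.45.

5.45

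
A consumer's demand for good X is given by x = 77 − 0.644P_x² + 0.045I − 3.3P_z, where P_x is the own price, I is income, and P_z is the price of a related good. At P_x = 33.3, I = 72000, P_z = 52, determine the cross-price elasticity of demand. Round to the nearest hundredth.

At the given point, x = 77 − 0.644(33.3)² + 0.045(72000) − 3.3(52) = 77 − 714.1252 + 3240 − 171.6 = 2431.2748.
∂x/∂P_z = −3.3, so E_xy = -3.3·(52/2431.2748) ≈ -0.07.
E_xy < 0: the goods are complements.

-0.07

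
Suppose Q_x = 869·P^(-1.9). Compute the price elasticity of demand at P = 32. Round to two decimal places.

For a Cobb–Douglas (constant-elasticity) form Q_x = A·P^α·…, the elasticity with respect to P equals the exponent α at every point.
Here the exponent on P is -1.9, so the price elasticity of demand is -1.90.

-1.90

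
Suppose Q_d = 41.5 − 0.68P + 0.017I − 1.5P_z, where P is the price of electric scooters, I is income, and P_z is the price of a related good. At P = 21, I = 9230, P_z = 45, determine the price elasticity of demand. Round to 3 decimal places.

Q_d = 41.5 − 0.68(21) + 0.017(9230) − 1.5(45) = 41.5 − 14.28 + 156.91 − 67.5 = 116.63.
∂Q_d/∂P = −0.68, so E_p = (−0.68)·(21/116.63) ≈ -0.122.
|E_p| < 1: demand is inelastic.

-0.122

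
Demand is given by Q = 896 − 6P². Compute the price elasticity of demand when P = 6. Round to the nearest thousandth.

-0.635

At P = 6, Q = 680.
dQ/dP = −2·6·P = −72.
Point elasticity E = (dQ/dP)·(P/Q) = -72 × 6/680 ≈ -0.635.
|E| < 1, so demand is inelastic at this price.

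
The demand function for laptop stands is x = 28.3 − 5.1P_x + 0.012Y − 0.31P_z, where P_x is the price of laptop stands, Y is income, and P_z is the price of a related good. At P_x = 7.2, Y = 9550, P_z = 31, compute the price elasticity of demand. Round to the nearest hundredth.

-0.38

At the given point, x = 28.3 − 5.1(7.2) + 0.012(9550) − 0.31(31) = 28.3 − 36.72 + 114.6 − 9.61 = 96.57.
∂x/∂P_x = −5.1, so E_p = (−5.1)·(7.2/96.57) ≈ -0.38.
|E_p| < 1: demand is inelastic.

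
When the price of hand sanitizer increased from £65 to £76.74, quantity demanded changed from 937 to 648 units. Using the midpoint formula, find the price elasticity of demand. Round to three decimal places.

-2.201

%ΔQ = (648 − 937)/[(937 + 648)/2] = -289/792.5 ≈ -0.3647.
%ΔP = (76.74 − 65)/[(65 + 76.74)/2] = 11.74/70.87 ≈ 0.1657.
Arc elasticity E = %ΔQ/%ΔP ≈ -0.3647/0.1657 ≈ -2.201.
|E| > 1: demand is elastic over this range.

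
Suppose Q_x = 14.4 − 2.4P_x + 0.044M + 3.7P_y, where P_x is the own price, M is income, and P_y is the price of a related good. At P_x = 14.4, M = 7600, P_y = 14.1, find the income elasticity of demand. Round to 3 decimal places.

Evaluating quantity at (P_x, M, P_y) gives Q_x = 14.4 − 2.4(14.4) + 0.044(7600) + 3.7(14.1) = 14.4 − 34.56 + 334.4 + 52.17 = 366.41.
∂Q_x/∂M = +0.044, so E_I = 0.044·(7600/366.41) ≈ 0.913.
E_I ∈ (0,1): normal good (necessity).

0.913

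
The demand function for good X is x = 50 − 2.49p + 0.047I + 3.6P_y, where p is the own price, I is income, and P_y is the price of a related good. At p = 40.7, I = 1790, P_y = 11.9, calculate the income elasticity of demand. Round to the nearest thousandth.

x = 50 − 2.49(40.7) + 0.047(1790) + 3.6(11.9) = 50 − 101.343 + 84.13 + 42.84 = 75.627.
∂x/∂I = +0.047, so E_I = 0.047·(1790/75.627) ≈ 1.112.
E_I > 1: normal good (luxury).

1.112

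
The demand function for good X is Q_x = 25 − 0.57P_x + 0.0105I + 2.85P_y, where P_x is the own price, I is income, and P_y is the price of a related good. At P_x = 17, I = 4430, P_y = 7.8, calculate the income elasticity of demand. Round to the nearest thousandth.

0.553

Q_x = 25 − 0.57(17) + 0.0105(4430) + 2.85(7.8) = 25 − 9.69 + 46.515 + 22.23 = 84.055.
∂Q_x/∂I = +0.0105, so E_I = 0.0105·(4430/84.055) ≈ 0.553.
E_I ∈ (0,1): normal good (necessity).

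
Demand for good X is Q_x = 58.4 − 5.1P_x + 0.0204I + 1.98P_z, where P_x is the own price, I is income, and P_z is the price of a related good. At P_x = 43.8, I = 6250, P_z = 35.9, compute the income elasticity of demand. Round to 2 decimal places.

At the given point, Q_x = 58.4 − 5.1(43.8) + 0.0204(6250) + 1.98(35.9) = 58.4 − 223.38 + 127.5 + 71.082 = 33.602.
∂Q_x/∂I = +0.0204, so E_I = 0.0204·(6250/33.602) ≈ 3.79.
E_I > 1: normal good (luxury).

3.79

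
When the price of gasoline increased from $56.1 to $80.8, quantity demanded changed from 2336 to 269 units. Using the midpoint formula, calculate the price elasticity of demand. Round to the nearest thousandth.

-4.398

%Δq = (269 − 2336)/[(2336 + 269)/2] = -2067/1302.5 ≈ -1.5869.
%Δp = (80.8 − 56.1)/[(56.1 + 80.8)/2] = 24.7/68.45 ≈ 0.3608.
Arc elasticity E = %Δq/%Δp ≈ -1.5869/0.3608 ≈ -4.398.
|E| > 1: demand is elastic over this range.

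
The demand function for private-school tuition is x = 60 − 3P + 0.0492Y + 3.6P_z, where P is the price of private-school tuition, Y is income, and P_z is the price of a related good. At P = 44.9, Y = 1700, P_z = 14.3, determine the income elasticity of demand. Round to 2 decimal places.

Substituting, x = 60 − 3(44.9) + 0.0492(1700) + 3.6(14.3) = 60 − 134.7 + 83.64 + 51.48 = 60.42.
∂x/∂Y = +0.0492, so E_I = 0.0492·(1700/60.42) ≈ 1.38.
E_I > 1: normal good (luxury).

1.38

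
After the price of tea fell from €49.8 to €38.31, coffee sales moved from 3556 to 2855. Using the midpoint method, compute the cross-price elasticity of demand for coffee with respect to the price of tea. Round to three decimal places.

%ΔQ_x = (2855 − 3556)/[(3556+2855)/2] = -701/3205.5 ≈ -0.2187.
%ΔP_y = (38.31 − 49.8)/[(49.8+38.31)/2] ≈ -0.2608.
E_xy = -0.2187/-0.2608 ≈ 0.838.
E_xy > 0, so coffee and tea are substitutes.

0.838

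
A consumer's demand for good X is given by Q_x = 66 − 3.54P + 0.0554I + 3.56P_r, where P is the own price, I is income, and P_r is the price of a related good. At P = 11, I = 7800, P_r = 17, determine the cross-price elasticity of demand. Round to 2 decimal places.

At the given point, Q_x = 66 − 3.54(11) + 0.0554(7800) + 3.56(17) = 66 − 38.94 + 432.12 + 60.52 = 519.7.
∂Q_x/∂P_r = +3.56, so E_xy = 3.56·(17/519.7) ≈ 0.12.
E_xy > 0: the goods are substitutes.

0.12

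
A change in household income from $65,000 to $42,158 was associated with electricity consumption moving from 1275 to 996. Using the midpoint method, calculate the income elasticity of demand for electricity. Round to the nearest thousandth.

0.576

%ΔQ = (996 − 1275)/[(1275+996)/2] = -279/1135.5 ≈ -0.2457.
%ΔM = (42,158 − 65,000)/[(65,000+42,158)/2] = -22842/53579 ≈ -0.4263.
E_I = %ΔQ/%ΔM ≈ 0.576.
E_I ∈ (0,1): normal good (necessity).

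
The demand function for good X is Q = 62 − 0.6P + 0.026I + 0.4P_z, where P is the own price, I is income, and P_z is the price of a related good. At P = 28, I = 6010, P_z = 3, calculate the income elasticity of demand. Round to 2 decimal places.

Substituting, Q = 62 − 0.6(28) + 0.026(6010) + 0.4(3) = 62 − 16.8 + 156.26 + 1.2 = 202.66.
∂Q/∂I = +0.026, so E_I = 0.026·(6010/202.66) ≈ 0.77.
E_I ∈ (0,1): normal good (necessity).

0.77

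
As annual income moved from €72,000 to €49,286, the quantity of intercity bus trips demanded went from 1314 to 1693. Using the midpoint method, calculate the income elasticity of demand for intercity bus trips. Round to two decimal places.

-0.67

%ΔQ = (1693 − 1314)/[(1314+1693)/2] = 379/1503.5 ≈ 0.2521.
%ΔM = (49,286 − 72,000)/[(72,000+49,286)/2] = -22714/60643 ≈ -0.3746.
E_I = %ΔQ/%ΔM ≈ -0.67.
E_I < 0: inferior good.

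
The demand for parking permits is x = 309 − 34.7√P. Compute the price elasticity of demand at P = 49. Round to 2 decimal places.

At P = 49, x = 66.1.
dx/dP = −34.7/(2√P) = −34.7/(2·7).
Point elasticity E = (dx/dP)·(P/x) = -2.4786 × 49/66.1 ≈ -1.84.
|E| > 1, so demand is elastic at this price.

-1.84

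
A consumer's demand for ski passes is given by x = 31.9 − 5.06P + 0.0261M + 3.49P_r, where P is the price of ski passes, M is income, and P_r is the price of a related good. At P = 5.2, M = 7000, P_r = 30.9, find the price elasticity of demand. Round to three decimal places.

-0.089

Evaluating quantity at (P, M, P_r) gives x = 31.9 − 5.06(5.2) + 0.0261(7000) + 3.49(30.9) = 31.9 − 26.312 + 182.7 + 107.841 = 296.129.
∂x/∂P = −5.06, so E_p = (−5.06)·(5.2/296.129) ≈ -0.089.
|E_p| < 1: demand is inelastic.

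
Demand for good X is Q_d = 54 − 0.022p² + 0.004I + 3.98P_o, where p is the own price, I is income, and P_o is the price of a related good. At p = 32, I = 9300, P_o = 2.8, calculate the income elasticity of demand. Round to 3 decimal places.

0.466

Evaluating quantity at (p, I, P_o) gives Q_d = 54 − 0.022(32)² + 0.004(9300) + 3.98(2.8) = 54 − 22.528 + 37.2 + 11.144 = 79.816.
∂Q_d/∂I = +0.004, so E_I = 0.004·(9300/79.816) ≈ 0.466.
E_I ∈ (0,1): normal good (necessity).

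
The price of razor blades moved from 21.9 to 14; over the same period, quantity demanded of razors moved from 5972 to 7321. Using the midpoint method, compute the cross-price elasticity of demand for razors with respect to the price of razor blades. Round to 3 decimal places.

-0.461

%ΔQ_x = (7321 − 5972)/[(5972+7321)/2] = 1349/6646.5 ≈ 0.2030.
%ΔP_y = (14 − 21.9)/[(21.9+14)/2] ≈ -0.4401.
E_xy = 0.2030/-0.4401 ≈ -0.461.
E_xy < 0, so razors and razor blades are complements.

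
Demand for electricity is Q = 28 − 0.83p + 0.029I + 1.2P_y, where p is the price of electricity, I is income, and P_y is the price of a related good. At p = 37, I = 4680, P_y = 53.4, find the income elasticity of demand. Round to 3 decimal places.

0.689

Substituting, Q = 28 − 0.83(37) + 0.029(4680) + 1.2(53.4) = 28 − 30.71 + 135.72 + 64.08 = 197.09.
∂Q/∂I = +0.029, so E_I = 0.029·(4680/197.09) ≈ 0.689.
E_I ∈ (0,1): normal good (necessity).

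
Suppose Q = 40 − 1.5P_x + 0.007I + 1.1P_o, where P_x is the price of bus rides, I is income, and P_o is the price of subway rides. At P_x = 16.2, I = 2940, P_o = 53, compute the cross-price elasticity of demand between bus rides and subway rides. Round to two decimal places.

0.62

Substituting, Q = 40 − 1.5(16.2) + 0.007(2940) + 1.1(53) = 40 − 24.3 + 20.58 + 58.3 = 94.58.
∂Q/∂P_o = +1.1, so E_xy = 1.1·(53/94.58) ≈ 0.62.
E_xy > 0: the goods are substitutes.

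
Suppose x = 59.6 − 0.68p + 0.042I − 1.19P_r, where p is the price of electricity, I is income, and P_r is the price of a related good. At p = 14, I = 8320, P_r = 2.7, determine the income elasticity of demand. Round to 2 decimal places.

0.88

x = 59.6 − 0.68(14) + 0.042(8320) − 1.19(2.7) = 59.6 − 9.52 + 349.44 − 3.213 = 396.307.
∂x/∂I = +0.042, so E_I = 0.042·(8320/396.307) ≈ 0.88.
E_I ∈ (0,1): normal good (necessity).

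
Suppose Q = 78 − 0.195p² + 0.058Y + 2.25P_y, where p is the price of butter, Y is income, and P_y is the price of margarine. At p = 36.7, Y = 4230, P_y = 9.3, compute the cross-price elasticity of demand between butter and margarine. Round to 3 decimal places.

0.256

Substituting, Q = 78 − 0.195(36.7)² + 0.058(4230) + 2.25(9.3) = 78 − 262.6436 + 245.34 + 20.925 = 81.6215.
∂Q/∂P_y = +2.25, so E_xy = 2.25·(9.3/81.6215) ≈ 0.256.
E_xy > 0: the goods are substitutes.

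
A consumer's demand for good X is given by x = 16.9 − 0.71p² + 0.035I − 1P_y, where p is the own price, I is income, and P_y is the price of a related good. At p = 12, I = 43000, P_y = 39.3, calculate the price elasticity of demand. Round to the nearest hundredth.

Substituting, x = 16.9 − 0.71(12)² + 0.035(43000) − 1(39.3) = 16.9 − 102.24 + 1505 − 39.3 = 1380.36.
∂x/∂p = −2·0.71·p = -17.04, so E_p = -17.04·(12/1380.36) ≈ -0.15.
|E_p| < 1: demand is inelastic.

-0.15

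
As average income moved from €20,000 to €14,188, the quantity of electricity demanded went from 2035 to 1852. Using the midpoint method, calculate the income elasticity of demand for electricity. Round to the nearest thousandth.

0.277

%ΔQ = (1852 − 2035)/[(2035+1852)/2] = -183/1943.5 ≈ -0.0942.
%ΔI = (14,188 − 20,000)/[(20,000+14,188)/2] = -5812/17094 ≈ -0.3400.
E_I = %ΔQ/%ΔI ≈ 0.277.
E_I ∈ (0,1): normal good (necessity).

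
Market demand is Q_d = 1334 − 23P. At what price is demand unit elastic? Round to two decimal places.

For linear demand Q_d = a − bP, E = −bP/(a − bP). |E| = 1 ⇒ bP = a − bP ⇒ P = a/(2b).
P = 1334/(2·23) = 29.00.

29.00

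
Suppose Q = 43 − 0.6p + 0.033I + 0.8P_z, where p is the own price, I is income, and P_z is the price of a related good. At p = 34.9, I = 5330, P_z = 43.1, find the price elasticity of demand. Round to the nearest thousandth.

-0.090

Evaluating quantity at (p, I, P_z) gives Q = 43 − 0.6(34.9) + 0.033(5330) + 0.8(43.1) = 43 − 20.94 + 175.89 + 34.48 = 232.43.
∂Q/∂p = −0.6, so E_p = (−0.6)·(34.9/232.43) ≈ -0.090.
|E_p| < 1: demand is inelastic.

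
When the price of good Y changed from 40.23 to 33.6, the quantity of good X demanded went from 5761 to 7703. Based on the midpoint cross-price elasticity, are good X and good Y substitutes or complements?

%ΔQ_x = (7703 − 5761)/[(5761+7703)/2] = 1942/6732 ≈ 0.2885.
%ΔP_y = (33.6 − 40.23)/[(40.23+33.6)/2] ≈ -0.1796.
E_xy = 0.2885/-0.1796 ≈ -1.606.
E_xy < 0, so the goods are complements.

complements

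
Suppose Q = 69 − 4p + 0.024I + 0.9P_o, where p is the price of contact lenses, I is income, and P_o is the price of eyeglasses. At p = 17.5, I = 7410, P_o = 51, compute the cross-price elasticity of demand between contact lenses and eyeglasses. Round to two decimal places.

Substituting, Q = 69 − 4(17.5) + 0.024(7410) + 0.9(51) = 69 − 70 + 177.84 + 45.9 = 222.74.
∂Q/∂P_o = +0.9, so E_xy = 0.9·(51/222.74) ≈ 0.21.
E_xy > 0: the goods are substitutes.

0.21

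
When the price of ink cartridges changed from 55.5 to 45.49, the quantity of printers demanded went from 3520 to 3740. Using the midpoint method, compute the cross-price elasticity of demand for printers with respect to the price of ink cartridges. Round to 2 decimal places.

-0.31

%ΔQ_x = (3740 − 3520)/[(3520+3740)/2] = 220/3630 ≈ 0.0606.
%ΔP_y = (45.49 − 55.5)/[(55.5+45.49)/2] ≈ -0.1982.
E_xy = 0.0606/-0.1982 ≈ -0.31.
E_xy < 0, so printers and ink cartridges are complements.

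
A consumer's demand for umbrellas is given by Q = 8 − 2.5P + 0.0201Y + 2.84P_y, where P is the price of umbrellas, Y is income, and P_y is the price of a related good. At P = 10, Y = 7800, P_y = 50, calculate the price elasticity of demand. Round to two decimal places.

-0.09

Substituting, Q = 8 − 2.5(10) + 0.0201(7800) + 2.84(50) = 8 − 25 + 156.78 + 142 = 281.78.
∂Q/∂P = −2.5, so E_p = (−2.5)·(10/281.78) ≈ -0.09.
|E_p| < 1: demand is inelastic.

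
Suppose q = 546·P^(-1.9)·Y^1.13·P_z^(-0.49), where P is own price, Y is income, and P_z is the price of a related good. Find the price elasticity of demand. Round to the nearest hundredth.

-1.90

For a Cobb–Douglas (constant-elasticity) form q = A·P^α·…, the elasticity with respect to P equals the exponent α at every point.
Here the exponent on P is -1.9, so the price elasticity of demand is -1.90.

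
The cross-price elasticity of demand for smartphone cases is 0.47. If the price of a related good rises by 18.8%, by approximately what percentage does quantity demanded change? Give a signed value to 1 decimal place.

8.8

%ΔQ ≈ E × %ΔP_y = (0.47) × (18.8%) ≈ 8.8%.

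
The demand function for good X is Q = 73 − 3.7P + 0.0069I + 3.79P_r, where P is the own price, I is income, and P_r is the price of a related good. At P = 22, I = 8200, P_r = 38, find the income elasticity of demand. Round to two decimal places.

At the given point, Q = 73 − 3.7(22) + 0.0069(8200) + 3.79(38) = 73 − 81.4 + 56.58 + 144.02 = 192.2.
∂Q/∂I = +0.0069, so E_I = 0.0069·(8200/192.2) ≈ 0.29.
E_I ∈ (0,1): normal good (necessity).

0.29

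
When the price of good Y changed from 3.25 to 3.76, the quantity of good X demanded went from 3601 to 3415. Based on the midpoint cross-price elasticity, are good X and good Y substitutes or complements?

%ΔQ_x = (3415 − 3601)/[(3601+3415)/2] = -186/3508 ≈ -0.0530.
%ΔP_y = (3.76 − 3.25)/[(3.25+3.76)/2] ≈ 0.1455.
E_xy = -0.0530/0.1455 ≈ -0.364.
E_xy < 0, so the goods are complements.

complements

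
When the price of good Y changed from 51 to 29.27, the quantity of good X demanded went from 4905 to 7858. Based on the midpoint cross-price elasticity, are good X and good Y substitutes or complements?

complements

%ΔQ_x = (7858 − 4905)/[(4905+7858)/2] = 2953/6381.5 ≈ 0.4627.
%ΔP_y = (29.27 − 51)/[(51+29.27)/2] ≈ -0.5414.
E_xy = 0.4627/-0.5414 ≈ -0.855.
E_xy < 0, so the goods are complements.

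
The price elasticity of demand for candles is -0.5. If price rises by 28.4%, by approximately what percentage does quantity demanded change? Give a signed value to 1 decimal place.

%ΔQ ≈ E × %ΔP = (-0.5) × (28.4%) = -14.2%.

-14.2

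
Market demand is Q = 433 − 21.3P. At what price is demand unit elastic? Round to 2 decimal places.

10.16

For linear demand Q = a − bP, E = −bP/(a − bP). |E| = 1 ⇒ bP = a − bP ⇒ P = a/(2b).
P = 433/(2·21.3) ≈ 10.16.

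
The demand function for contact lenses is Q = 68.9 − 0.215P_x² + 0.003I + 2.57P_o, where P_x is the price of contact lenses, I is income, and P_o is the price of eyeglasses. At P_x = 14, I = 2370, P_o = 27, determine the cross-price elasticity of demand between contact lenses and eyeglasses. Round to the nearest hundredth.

0.67

Evaluating quantity at (P_x, I, P_o) gives Q = 68.9 − 0.215(14)² + 0.003(2370) + 2.57(27) = 68.9 − 42.14 + 7.11 + 69.39 = 103.26.
∂Q/∂P_o = +2.57, so E_xy = 2.57·(27/103.26) ≈ 0.67.
E_xy > 0: the goods are substitutes.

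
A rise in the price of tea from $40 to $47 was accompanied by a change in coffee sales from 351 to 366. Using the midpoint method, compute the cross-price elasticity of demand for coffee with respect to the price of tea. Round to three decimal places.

0.260

%ΔQ_x = (366 − 351)/[(351+366)/2] = 15/358.5 ≈ 0.0418.
%ΔP_y = (47 − 40)/[(40+47)/2] ≈ 0.1609.
E_xy = 0.0418/0.1609 ≈ 0.260.
E_xy > 0, so coffee and tea are substitutes.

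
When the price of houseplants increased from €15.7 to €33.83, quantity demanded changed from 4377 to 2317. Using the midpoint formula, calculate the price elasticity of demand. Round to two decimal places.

%ΔQ = (2317 − 4377)/[(4377 + 2317)/2] = -2060/3347 ≈ -0.6155.
%ΔP = (33.83 − 15.7)/[(15.7 + 33.83)/2] = 18.13/24.765 ≈ 0.7321.
Arc elasticity E = %ΔQ/%ΔP ≈ -0.6155/0.7321 ≈ -0.84.
|E| < 1: demand is inelastic over this range.

-0.84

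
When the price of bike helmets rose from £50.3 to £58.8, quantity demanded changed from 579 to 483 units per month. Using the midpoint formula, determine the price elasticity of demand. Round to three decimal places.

%Δq = (483 − 579)/[(579 + 483)/2] = -96/531 ≈ -0.1808.
%ΔP = (58.8 − 50.3)/[(50.3 + 58.8)/2] = 8.5/54.55 ≈ 0.1558.
Arc elasticity E = %Δq/%ΔP ≈ -0.1808/0.1558 ≈ -1.160.
|E| > 1: demand is elastic over this range.

-1.160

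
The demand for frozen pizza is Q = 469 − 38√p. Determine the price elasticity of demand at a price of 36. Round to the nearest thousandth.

-0.473

At p = 36, Q = 241.
dQ/dp = −38/(2√p) = −38/(2·6).
Point elasticity E = (dQ/dp)·(p/Q) = -3.1667 × 36/241 ≈ -0.473.
|E| < 1, so demand is inelastic at this price.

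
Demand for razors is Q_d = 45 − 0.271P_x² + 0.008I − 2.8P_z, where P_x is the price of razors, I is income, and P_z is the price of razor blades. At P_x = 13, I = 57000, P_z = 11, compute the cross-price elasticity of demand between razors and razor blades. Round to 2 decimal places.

-0.07

Evaluating quantity at (P_x, I, P_z) gives Q_d = 45 − 0.271(13)² + 0.008(57000) − 2.8(11) = 45 − 45.799 + 456 − 30.8 = 424.401.
∂Q_d/∂P_z = −2.8, so E_xy = -2.8·(11/424.401) ≈ -0.07.
E_xy < 0: the goods are complements.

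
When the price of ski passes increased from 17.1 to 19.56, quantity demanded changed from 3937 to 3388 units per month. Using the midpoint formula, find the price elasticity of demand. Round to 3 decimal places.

%ΔQ = (3388 − 3937)/[(3937 + 3388)/2] = -549/3662.5 ≈ -0.1499.
%Δp = (19.56 − 17.1)/[(17.1 + 19.56)/2] = 2.46/18.33 ≈ 0.1342.
Arc elasticity E = %ΔQ/%Δp ≈ -0.1499/0.1342 ≈ -1.117.
|E| > 1: demand is elastic over this range.

-1.117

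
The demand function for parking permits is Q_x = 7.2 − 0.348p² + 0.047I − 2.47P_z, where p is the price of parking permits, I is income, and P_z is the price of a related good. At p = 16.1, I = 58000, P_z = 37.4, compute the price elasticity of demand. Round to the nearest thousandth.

First evaluate Q_x: 7.2 − 0.348(16.1)² + 0.047(58000) − 2.47(37.4) = 7.2 − 90.2051 + 2726 − 92.378 = 2550.6169.
∂Q_x/∂p = −2·0.348·p = -11.2056, so E_p = -11.2056·(16.1/2550.6169) ≈ -0.071.
|E_p| < 1: demand is inelastic.

-0.071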